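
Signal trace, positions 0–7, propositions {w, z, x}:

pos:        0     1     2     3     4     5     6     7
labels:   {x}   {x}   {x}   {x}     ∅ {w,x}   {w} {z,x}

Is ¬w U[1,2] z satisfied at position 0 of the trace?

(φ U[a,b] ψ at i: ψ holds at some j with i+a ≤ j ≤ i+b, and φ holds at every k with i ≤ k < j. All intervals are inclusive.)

No

Need some j in [1,2] with z, and ¬w at every k in [0,j-1].
  j=1: z false.
  j=2: z false.
No j in the window works → until fails.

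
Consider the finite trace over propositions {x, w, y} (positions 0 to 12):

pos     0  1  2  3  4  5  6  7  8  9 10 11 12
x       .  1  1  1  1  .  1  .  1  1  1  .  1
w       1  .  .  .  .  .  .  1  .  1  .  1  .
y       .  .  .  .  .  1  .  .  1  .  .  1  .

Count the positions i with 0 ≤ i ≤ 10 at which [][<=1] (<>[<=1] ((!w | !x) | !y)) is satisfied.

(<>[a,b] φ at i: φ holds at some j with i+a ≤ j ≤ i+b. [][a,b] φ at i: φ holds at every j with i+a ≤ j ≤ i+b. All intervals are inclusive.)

11

Evaluate at each i in [0,10]:
  i=0: ✓ (all of [0,1])
  i=1: ✓ (all of [1,2])
  i=2: ✓ (all of [2,3])
  i=3: ✓ (all of [3,4])
  i=4: ✓ (all of [4,5])
  i=5: ✓ (all of [5,6])
  i=6: ✓ (all of [6,7])
  i=7: ✓ (all of [7,8])
  i=8: ✓ (all of [8,9])
  i=9: ✓ (all of [9,10])
  i=10: ✓ (all of [10,11])
Positions where it holds: {0, 1, 2, 3, 4, 5, 6, 7, 8, 9, 10} → 11.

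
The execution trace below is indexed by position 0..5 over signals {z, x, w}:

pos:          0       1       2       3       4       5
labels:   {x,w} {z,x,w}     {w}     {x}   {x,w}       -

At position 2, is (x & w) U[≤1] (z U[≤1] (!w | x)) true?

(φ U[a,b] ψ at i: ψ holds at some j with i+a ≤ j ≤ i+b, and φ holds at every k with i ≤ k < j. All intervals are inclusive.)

Does not hold

Need some j in [2,3] with (z U[≤1] (!w | x)), and (x & w) at every k in [2,j-1].
  j=2: (z U[≤1] (!w | x)) — fails.
  j=3: (z U[≤1] (!w | x)) holds, but (x & w) fails at k=2 → not this j.
No j in the window works → until fails.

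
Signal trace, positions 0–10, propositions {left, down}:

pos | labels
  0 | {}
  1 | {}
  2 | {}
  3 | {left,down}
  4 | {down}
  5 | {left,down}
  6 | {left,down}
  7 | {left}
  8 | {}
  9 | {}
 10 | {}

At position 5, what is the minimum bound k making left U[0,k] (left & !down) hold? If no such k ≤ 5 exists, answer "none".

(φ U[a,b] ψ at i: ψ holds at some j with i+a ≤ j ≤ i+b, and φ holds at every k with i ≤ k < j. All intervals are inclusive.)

Need earliest j ≥ 5 with (left & !down), and left at every k in [5,j-1].
  j=5: rhs fails.
  j=6: rhs fails.
  j=7: rhs holds; lhs holds on [5,6]. k = 2.

2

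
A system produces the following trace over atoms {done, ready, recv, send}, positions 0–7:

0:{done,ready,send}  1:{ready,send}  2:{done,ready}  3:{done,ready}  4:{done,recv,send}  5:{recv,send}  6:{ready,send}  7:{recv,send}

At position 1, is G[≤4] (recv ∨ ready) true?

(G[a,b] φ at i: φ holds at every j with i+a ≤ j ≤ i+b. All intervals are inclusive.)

True

Check (recv ∨ ready) at every j in [1,5]:
  j=1: true
  j=2: true
  j=3: true
  j=4: true
  j=5: true
All positions satisfy it → formula holds.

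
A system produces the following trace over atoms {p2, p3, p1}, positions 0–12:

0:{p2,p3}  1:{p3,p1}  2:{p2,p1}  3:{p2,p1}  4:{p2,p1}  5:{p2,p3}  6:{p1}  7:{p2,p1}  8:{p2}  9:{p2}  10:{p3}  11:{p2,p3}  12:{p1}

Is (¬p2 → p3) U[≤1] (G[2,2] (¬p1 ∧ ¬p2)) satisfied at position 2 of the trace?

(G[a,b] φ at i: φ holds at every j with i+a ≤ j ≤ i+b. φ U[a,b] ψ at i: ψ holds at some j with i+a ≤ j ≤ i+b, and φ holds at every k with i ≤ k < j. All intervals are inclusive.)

Need some j in [2,3] with G[2,2] (¬p1 ∧ ¬p2), and (¬p2 → p3) at every k in [2,j-1].
  j=2: G[2,2] (¬p1 ∧ ¬p2) — fails at 4.
  j=3: G[2,2] (¬p1 ∧ ¬p2) — fails at 5.
No j in the window works → until fails.

False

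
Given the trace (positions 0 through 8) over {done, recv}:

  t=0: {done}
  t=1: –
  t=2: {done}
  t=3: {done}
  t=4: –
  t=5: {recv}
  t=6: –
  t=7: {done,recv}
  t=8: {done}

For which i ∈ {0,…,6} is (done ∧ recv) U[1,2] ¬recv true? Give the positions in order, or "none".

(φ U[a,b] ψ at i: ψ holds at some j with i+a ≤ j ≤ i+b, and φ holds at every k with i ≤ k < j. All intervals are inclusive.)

Evaluate at each i in [0,6]:
  i=0: ✗ (lhs fails at k=0 before rhs at j=1)
  i=1: ✗ (lhs fails at k=1 before rhs at j=2)
  i=2: ✗ (lhs fails at k=2 before rhs at j=3)
  i=3: ✗ (lhs fails at k=3 before rhs at j=4)
  i=4: ✗ (lhs fails at k=4 before rhs at j=6)
  i=5: ✗ (lhs fails at k=5 before rhs at j=6)
  i=6: ✗ (lhs fails at k=6 before rhs at j=8)

none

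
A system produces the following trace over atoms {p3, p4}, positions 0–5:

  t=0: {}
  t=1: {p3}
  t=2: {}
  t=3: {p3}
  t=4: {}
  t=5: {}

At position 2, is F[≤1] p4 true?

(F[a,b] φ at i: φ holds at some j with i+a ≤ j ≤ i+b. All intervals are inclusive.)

Check p4 at each j in [2,3]:
  j=2: false
  j=3: false
No position in the window satisfies it → formula fails.

Does not hold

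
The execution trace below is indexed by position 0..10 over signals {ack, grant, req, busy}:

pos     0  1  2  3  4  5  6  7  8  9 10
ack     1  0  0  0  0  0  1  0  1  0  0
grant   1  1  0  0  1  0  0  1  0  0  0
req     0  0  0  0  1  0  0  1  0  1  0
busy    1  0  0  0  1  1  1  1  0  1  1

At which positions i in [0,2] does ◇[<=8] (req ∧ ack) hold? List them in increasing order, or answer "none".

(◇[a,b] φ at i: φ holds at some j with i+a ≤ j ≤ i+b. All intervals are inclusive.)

none

Evaluate at each i in [0,2]:
  i=0: ✗ (none in [0,8])
  i=1: ✗ (none in [1,9])
  i=2: ✗ (none in [2,10])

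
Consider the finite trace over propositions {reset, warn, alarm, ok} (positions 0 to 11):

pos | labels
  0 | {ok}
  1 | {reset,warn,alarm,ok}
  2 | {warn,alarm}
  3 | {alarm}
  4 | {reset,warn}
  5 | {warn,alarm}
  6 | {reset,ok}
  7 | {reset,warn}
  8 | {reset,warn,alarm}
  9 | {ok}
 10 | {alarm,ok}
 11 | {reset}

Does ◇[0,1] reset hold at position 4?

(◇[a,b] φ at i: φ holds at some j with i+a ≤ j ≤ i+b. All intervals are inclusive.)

Check reset at each j in [4,5]:
  j=4: true
  j=5: false
Found at j=4 → formula holds.

Holds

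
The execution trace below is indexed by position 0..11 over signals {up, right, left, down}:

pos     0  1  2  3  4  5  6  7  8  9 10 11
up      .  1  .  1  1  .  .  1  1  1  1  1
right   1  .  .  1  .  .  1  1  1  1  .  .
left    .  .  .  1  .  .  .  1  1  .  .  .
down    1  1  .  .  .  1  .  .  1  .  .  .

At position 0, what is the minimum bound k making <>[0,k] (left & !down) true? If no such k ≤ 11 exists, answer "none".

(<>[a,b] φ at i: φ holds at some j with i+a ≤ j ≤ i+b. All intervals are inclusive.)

Scan j = 0,1,… for (left & !down):
  j=0: fails
  j=1: fails
  j=2: fails
  j=3: holds
First hit at j=3, so smallest k = 3-0 = 3.

3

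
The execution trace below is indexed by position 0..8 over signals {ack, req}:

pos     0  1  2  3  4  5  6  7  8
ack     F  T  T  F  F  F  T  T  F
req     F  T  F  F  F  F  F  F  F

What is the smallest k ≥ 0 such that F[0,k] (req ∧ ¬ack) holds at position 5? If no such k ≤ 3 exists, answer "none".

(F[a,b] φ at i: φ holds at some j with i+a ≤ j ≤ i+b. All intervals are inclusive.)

none

Scan j = 5,6,… for (req ∧ ¬ack):
  j=5: fails
  j=6: fails
  j=7: fails
  j=8: fails
No j in [5,8] satisfies it → none.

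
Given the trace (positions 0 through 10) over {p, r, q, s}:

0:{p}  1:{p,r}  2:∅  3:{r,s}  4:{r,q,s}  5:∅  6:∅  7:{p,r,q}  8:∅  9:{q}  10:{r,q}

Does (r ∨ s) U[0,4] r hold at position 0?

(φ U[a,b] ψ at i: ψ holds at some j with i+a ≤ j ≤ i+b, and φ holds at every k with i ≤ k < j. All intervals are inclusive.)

Does not hold

Need some j in [0,4] with r, and (r ∨ s) at every k in [0,j-1].
  j=0: r false.
  j=1: r holds, but (r ∨ s) fails at k=0 → not this j.
  j=2: r false.
  j=3: r holds, but (r ∨ s) fails at k=0 → not this j.
  j=4: r holds, but (r ∨ s) fails at k=0 → not this j.
No j in the window works → until fails.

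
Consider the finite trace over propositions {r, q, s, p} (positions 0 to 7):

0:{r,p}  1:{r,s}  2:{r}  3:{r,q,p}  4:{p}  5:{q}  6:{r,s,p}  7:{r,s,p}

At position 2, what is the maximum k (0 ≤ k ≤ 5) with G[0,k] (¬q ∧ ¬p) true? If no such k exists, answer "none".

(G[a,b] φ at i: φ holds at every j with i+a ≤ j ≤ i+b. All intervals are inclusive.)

(¬q ∧ ¬p) must hold from j=2 onward; find where it first fails.
  j=2: holds
  j=3: fails
Holds on [2,2], so largest k = 0.

0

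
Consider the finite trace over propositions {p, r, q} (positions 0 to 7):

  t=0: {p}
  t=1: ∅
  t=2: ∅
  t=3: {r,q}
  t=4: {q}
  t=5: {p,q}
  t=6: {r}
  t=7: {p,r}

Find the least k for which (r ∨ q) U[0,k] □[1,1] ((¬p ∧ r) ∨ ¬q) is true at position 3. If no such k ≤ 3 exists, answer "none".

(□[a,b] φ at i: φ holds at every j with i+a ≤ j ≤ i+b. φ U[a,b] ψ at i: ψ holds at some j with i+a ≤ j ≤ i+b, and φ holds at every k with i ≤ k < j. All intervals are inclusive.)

Need earliest j ≥ 3 with □[1,1] ((¬p ∧ r) ∨ ¬q), and (r ∨ q) at every k in [3,j-1].
  j=3: rhs fails.
  j=4: rhs fails.
  j=5: rhs holds; lhs holds on [3,4]. k = 2.

2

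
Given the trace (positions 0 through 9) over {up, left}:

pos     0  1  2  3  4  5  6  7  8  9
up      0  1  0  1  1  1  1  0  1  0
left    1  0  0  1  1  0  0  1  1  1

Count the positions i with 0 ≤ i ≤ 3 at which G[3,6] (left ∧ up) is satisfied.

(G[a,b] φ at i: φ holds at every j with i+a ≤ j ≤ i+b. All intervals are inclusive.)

0

Evaluate at each i in [0,3]:
  i=0: ✗ (fails at j=5)
  i=1: ✗ (fails at j=5)
  i=2: ✗ (fails at j=5)
  i=3: ✗ (fails at j=6)
Positions where it holds: {} → 0.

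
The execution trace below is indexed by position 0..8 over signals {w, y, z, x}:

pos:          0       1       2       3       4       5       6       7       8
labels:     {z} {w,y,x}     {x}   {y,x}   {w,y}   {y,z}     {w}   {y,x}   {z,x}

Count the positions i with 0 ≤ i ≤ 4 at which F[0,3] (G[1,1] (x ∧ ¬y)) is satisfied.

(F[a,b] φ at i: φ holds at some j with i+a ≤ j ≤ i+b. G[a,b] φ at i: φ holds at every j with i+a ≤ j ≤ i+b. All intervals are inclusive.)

3

Evaluate at each i in [0,4]:
  i=0: ✓ (witness j=1)
  i=1: ✓ (witness j=1)
  i=2: ✗ (none in [2,5])
  i=3: ✗ (none in [3,6])
  i=4: ✓ (witness j=7)
Positions where it holds: {0, 1, 4} → 3.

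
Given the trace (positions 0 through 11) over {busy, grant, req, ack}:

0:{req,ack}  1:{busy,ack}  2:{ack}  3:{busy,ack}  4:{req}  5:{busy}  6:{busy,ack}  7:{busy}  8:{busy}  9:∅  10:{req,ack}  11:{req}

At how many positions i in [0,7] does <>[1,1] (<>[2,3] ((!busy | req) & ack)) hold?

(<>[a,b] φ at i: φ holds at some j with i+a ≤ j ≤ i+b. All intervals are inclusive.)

Evaluate at each i in [0,7]:
  i=0: ✗ (none in [1,1])
  i=1: ✗ (none in [2,2])
  i=2: ✗ (none in [3,3])
  i=3: ✗ (none in [4,4])
  i=4: ✗ (none in [5,5])
  i=5: ✗ (none in [6,6])
  i=6: ✓ (witness j=7)
  i=7: ✓ (witness j=8)
Positions where it holds: {6, 7} → 2.

2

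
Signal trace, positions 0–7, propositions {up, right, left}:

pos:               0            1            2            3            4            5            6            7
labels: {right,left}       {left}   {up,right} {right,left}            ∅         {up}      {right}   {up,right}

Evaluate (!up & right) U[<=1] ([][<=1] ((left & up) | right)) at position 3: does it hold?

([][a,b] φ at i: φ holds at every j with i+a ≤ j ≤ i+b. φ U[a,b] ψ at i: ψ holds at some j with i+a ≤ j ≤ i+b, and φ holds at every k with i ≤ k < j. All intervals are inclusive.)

Need some j in [3,4] with [][<=1] ((left & up) | right), and (!up & right) at every k in [3,j-1].
  j=3: [][<=1] ((left & up) | right) — fails at 4.
  j=4: [][<=1] ((left & up) | right) — fails at 4.
No j in the window works → until fails.

No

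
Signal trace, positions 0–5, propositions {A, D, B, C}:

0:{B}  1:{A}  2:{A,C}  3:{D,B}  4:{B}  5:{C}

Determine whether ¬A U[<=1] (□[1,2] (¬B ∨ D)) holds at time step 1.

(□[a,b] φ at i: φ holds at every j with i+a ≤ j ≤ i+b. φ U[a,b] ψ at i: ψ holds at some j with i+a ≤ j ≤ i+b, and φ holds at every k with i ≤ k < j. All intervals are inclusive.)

Need some j in [1,2] with □[1,2] (¬B ∨ D), and ¬A at every k in [1,j-1].
  j=1: □[1,2] (¬B ∨ D) holds; no prefix to check → satisfied.

True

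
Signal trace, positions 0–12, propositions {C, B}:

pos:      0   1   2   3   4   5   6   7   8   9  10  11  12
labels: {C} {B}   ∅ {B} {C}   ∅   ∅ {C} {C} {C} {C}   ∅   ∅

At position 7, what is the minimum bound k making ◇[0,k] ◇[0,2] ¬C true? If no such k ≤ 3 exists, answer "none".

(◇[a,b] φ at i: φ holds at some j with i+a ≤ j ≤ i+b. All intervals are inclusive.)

Scan j = 7,8,… for ◇[0,2] ¬C:
  j=7: fails
  j=8: fails
  j=9: holds
First hit at j=9, so smallest k = 9-7 = 2.

2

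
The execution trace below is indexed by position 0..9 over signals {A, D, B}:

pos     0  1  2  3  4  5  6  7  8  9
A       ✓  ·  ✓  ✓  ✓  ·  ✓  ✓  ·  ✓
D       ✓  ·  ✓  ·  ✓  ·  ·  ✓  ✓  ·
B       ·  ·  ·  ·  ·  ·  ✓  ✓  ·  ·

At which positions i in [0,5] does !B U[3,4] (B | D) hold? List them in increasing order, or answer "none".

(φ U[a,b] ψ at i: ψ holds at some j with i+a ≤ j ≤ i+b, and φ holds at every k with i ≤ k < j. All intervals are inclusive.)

Evaluate at each i in [0,5]:
  i=0: ✓ (rhs at j=4; lhs holds on [0,3])
  i=1: ✓ (rhs at j=4; lhs holds on [1,3])
  i=2: ✓ (rhs at j=6; lhs holds on [2,5])
  i=3: ✓ (rhs at j=6; lhs holds on [3,5])
  i=4: ✗ (lhs fails at k=6 before rhs at j=7)
  i=5: ✗ (lhs fails at k=6 before rhs at j=8)

0, 1, 2, 3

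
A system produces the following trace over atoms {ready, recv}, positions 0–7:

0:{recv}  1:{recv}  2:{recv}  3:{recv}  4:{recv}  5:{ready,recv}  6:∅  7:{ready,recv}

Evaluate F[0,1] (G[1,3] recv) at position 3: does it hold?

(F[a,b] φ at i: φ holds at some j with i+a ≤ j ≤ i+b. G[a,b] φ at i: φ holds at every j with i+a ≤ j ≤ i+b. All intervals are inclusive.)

Does not hold

Check G[1,3] recv at each j in [3,4]:
  j=3: fails at 6
  j=4: fails at 6
No position in the window satisfies it → formula fails.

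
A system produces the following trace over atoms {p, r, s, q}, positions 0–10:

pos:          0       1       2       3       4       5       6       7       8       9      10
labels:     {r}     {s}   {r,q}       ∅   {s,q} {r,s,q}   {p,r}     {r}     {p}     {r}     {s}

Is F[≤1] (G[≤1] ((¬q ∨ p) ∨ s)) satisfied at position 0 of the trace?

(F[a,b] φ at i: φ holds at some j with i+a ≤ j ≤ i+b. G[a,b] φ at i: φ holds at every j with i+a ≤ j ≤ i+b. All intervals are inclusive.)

Check G[≤1] ((¬q ∨ p) ∨ s) at each j in [0,1]:
  j=0: holds on [0,1]
  j=1: fails at 2
Found at j=0 → formula holds.

True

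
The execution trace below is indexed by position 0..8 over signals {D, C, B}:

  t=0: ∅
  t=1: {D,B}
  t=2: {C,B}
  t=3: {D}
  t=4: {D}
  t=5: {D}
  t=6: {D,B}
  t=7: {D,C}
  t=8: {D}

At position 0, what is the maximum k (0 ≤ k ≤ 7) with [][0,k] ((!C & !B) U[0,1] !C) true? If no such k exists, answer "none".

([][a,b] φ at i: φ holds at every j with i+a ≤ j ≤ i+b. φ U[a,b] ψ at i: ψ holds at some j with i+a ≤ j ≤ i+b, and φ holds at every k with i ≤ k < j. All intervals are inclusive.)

1

((!C & !B) U[0,1] !C) must hold from j=0 onward; find where it first fails.
  j=0: holds
  j=1: holds
  j=2: fails
Holds on [0,1], so largest k = 1.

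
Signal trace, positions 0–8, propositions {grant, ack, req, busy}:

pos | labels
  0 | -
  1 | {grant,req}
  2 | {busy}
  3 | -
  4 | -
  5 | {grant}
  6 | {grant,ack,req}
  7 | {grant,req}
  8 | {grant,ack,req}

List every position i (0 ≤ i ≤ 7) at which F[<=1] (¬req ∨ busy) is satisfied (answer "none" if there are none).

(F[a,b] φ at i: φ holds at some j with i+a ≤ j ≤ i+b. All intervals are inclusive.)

0, 1, 2, 3, 4, 5

Evaluate at each i in [0,7]:
  i=0: ✓ (witness j=0)
  i=1: ✓ (witness j=2)
  i=2: ✓ (witness j=2)
  i=3: ✓ (witness j=3)
  i=4: ✓ (witness j=4)
  i=5: ✓ (witness j=5)
  i=6: ✗ (none in [6,7])
  i=7: ✗ (none in [7,8])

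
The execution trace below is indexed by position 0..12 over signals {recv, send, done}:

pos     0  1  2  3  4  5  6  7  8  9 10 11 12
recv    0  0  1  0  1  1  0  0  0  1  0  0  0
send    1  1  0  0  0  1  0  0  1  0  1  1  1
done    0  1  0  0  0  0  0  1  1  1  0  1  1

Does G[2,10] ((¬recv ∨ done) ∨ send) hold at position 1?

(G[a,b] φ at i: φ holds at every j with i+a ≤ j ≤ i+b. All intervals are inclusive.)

Does not hold

Check ((¬recv ∨ done) ∨ send) at every j in [3,11]:
  j=3: true
  j=4: false
  j=5: true
  j=6: true
  j=7: true
  j=8: true
  j=9: true
  j=10: true
  j=11: true
Fails at j=4 → formula fails.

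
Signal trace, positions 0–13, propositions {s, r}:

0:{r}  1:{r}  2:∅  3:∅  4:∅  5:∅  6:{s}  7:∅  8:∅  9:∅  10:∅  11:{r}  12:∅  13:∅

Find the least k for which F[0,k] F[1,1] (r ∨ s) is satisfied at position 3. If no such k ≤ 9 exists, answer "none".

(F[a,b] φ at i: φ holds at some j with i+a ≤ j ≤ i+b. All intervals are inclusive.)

2

Scan j = 3,4,… for F[1,1] (r ∨ s):
  j=3: fails
  j=4: fails
  j=5: holds
First hit at j=5, so smallest k = 5-3 = 2.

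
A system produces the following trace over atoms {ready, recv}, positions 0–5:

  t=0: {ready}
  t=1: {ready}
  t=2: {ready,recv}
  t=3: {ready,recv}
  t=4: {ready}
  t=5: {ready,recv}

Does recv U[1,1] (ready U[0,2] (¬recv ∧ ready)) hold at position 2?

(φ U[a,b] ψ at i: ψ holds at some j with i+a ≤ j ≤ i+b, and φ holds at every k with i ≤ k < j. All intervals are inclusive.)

Need some j in [3,3] with (ready U[0,2] (¬recv ∧ ready)), and recv at every k in [2,j-1].
  j=3: (ready U[0,2] (¬recv ∧ ready)) holds; recv holds at every k in [2,2] → satisfied.

Holds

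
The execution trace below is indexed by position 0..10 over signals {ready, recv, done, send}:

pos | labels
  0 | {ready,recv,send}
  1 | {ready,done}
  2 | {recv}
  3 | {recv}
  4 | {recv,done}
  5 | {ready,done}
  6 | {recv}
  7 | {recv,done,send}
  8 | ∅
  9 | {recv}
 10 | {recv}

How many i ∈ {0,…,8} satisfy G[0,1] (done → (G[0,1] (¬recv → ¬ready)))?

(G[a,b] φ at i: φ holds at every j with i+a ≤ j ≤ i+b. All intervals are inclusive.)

Evaluate at each i in [0,8]:
  i=0: ✗ (fails at j=1)
  i=1: ✗ (fails at j=1)
  i=2: ✓ (all of [2,3])
  i=3: ✗ (fails at j=4)
  i=4: ✗ (fails at j=4)
  i=5: ✗ (fails at j=5)
  i=6: ✓ (all of [6,7])
  i=7: ✓ (all of [7,8])
  i=8: ✓ (all of [8,9])
Positions where it holds: {2, 6, 7, 8} → 4.

4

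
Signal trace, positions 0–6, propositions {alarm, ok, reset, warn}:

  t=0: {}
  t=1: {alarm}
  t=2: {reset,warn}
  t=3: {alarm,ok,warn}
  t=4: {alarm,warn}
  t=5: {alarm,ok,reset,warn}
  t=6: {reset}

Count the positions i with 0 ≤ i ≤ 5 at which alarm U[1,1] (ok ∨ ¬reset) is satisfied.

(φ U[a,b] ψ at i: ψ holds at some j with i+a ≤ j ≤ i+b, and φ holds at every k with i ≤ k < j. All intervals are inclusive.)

2

Evaluate at each i in [0,5]:
  i=0: ✗ (lhs fails at k=0 before rhs at j=1)
  i=1: ✗ (no rhs in [2,2])
  i=2: ✗ (lhs fails at k=2 before rhs at j=3)
  i=3: ✓ (rhs at j=4; lhs holds on [3,3])
  i=4: ✓ (rhs at j=5; lhs holds on [4,4])
  i=5: ✗ (no rhs in [6,6])
Positions where it holds: {3, 4} → 2.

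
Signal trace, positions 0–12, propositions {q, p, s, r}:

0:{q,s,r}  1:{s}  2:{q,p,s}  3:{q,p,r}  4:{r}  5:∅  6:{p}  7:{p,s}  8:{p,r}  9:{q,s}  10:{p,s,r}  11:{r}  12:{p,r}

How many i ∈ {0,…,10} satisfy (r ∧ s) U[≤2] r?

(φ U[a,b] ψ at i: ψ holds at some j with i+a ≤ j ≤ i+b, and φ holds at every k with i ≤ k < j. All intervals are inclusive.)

Evaluate at each i in [0,10]:
  i=0: ✓ (rhs at j=0)
  i=1: ✗ (lhs fails at k=1 before rhs at j=3)
  i=2: ✗ (lhs fails at k=2 before rhs at j=3)
  i=3: ✓ (rhs at j=3)
  i=4: ✓ (rhs at j=4)
  i=5: ✗ (no rhs in [5,7])
  i=6: ✗ (lhs fails at k=6 before rhs at j=8)
  i=7: ✗ (lhs fails at k=7 before rhs at j=8)
  i=8: ✓ (rhs at j=8)
  i=9: ✗ (lhs fails at k=9 before rhs at j=10)
  i=10: ✓ (rhs at j=10)
Positions where it holds: {0, 3, 4, 8, 10} → 5.

5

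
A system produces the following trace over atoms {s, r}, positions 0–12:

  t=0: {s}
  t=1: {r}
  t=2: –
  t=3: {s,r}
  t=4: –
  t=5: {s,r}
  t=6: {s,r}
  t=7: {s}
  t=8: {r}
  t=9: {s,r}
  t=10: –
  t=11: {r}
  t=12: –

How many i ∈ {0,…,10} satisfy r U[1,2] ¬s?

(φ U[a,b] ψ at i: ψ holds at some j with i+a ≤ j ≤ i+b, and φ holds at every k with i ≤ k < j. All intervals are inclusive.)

Evaluate at each i in [0,10]:
  i=0: ✗ (lhs fails at k=0 before rhs at j=1)
  i=1: ✓ (rhs at j=2; lhs holds on [1,1])
  i=2: ✗ (lhs fails at k=2 before rhs at j=4)
  i=3: ✓ (rhs at j=4; lhs holds on [3,3])
  i=4: ✗ (no rhs in [5,6])
  i=5: ✗ (no rhs in [6,7])
  i=6: ✗ (lhs fails at k=7 before rhs at j=8)
  i=7: ✗ (lhs fails at k=7 before rhs at j=8)
  i=8: ✓ (rhs at j=10; lhs holds on [8,9])
  i=9: ✓ (rhs at j=10; lhs holds on [9,9])
  i=10: ✗ (lhs fails at k=10 before rhs at j=11)
Positions where it holds: {1, 3, 8, 9} → 4.

4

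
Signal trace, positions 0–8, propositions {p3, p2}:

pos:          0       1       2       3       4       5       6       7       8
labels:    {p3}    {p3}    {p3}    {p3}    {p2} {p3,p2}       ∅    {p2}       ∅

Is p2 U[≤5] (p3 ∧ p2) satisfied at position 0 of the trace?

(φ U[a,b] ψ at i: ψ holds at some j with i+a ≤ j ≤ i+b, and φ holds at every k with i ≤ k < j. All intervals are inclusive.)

Need some j in [0,5] with (p3 ∧ p2), and p2 at every k in [0,j-1].
  j=0: (p3 ∧ p2) false.
  j=1: (p3 ∧ p2) false.
  j=2: (p3 ∧ p2) false.
  j=3: (p3 ∧ p2) false.
  j=4: (p3 ∧ p2) false.
  j=5: (p3 ∧ p2) holds, but p2 fails at k=0 → not this j.
No j in the window works → until fails.

Does not hold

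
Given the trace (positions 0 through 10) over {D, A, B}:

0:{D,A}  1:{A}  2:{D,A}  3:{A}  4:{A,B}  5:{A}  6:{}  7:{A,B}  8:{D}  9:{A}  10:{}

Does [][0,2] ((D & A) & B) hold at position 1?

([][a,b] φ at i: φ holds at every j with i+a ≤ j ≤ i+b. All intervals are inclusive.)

Check ((D & A) & B) at every j in [1,3]:
  j=1: false
  j=2: false
  j=3: false
Fails at j=1 → formula fails.

No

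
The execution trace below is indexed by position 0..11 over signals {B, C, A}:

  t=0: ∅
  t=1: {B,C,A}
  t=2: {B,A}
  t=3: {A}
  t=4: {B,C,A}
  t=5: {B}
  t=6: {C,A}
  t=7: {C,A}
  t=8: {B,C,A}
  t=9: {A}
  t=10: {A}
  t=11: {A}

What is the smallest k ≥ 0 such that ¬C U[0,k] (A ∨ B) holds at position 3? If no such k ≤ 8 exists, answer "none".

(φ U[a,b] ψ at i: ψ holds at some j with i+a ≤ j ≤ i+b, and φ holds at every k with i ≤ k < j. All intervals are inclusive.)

0

Need earliest j ≥ 3 with (A ∨ B), and ¬C at every k in [3,j-1].
  j=3: rhs holds (empty prefix). k = 0.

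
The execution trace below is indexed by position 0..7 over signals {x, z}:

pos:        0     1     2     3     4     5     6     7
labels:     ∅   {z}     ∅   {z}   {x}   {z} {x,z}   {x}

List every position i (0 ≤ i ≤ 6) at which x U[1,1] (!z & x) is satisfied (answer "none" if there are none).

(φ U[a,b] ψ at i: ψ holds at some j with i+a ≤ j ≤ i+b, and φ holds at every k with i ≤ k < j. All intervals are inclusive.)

6

Evaluate at each i in [0,6]:
  i=0: ✗ (no rhs in [1,1])
  i=1: ✗ (no rhs in [2,2])
  i=2: ✗ (no rhs in [3,3])
  i=3: ✗ (lhs fails at k=3 before rhs at j=4)
  i=4: ✗ (no rhs in [5,5])
  i=5: ✗ (no rhs in [6,6])
  i=6: ✓ (rhs at j=7; lhs holds on [6,6])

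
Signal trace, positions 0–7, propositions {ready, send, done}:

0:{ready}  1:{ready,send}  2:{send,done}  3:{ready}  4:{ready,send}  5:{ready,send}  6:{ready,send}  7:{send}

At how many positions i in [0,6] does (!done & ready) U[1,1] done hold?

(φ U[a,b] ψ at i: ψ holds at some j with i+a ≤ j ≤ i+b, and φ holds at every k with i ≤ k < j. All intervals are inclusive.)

1

Evaluate at each i in [0,6]:
  i=0: ✗ (no rhs in [1,1])
  i=1: ✓ (rhs at j=2; lhs holds on [1,1])
  i=2: ✗ (no rhs in [3,3])
  i=3: ✗ (no rhs in [4,4])
  i=4: ✗ (no rhs in [5,5])
  i=5: ✗ (no rhs in [6,6])
  i=6: ✗ (no rhs in [7,7])
Positions where it holds: {1} → 1.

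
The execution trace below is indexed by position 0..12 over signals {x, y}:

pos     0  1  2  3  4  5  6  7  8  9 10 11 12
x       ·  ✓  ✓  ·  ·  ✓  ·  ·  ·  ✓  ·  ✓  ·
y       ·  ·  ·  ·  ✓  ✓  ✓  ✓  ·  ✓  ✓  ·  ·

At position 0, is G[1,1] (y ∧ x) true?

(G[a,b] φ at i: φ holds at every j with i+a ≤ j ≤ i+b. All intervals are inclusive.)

Check (y ∧ x) at every j in [1,1]:
  j=1: false
Fails at j=1 → formula fails.

False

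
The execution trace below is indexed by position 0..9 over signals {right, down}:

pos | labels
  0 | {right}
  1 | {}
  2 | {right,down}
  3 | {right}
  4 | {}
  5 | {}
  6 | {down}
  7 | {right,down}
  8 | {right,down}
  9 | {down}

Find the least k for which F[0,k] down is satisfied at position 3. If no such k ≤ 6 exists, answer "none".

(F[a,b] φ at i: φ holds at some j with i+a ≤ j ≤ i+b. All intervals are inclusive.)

3

Scan j = 3,4,… for down:
  j=3: fails
  j=4: fails
  j=5: fails
  j=6: holds
First hit at j=6, so smallest k = 6-3 = 3.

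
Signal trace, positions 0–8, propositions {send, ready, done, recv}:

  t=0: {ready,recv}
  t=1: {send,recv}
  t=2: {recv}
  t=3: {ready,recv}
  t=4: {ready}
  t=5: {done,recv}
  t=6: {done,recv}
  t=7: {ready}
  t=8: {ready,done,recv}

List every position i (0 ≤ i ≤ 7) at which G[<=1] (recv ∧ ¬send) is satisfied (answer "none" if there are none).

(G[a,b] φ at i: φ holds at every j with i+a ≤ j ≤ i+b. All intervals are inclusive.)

Evaluate at each i in [0,7]:
  i=0: ✗ (fails at j=1)
  i=1: ✗ (fails at j=1)
  i=2: ✓ (all of [2,3])
  i=3: ✗ (fails at j=4)
  i=4: ✗ (fails at j=4)
  i=5: ✓ (all of [5,6])
  i=6: ✗ (fails at j=7)
  i=7: ✗ (fails at j=7)

2, 5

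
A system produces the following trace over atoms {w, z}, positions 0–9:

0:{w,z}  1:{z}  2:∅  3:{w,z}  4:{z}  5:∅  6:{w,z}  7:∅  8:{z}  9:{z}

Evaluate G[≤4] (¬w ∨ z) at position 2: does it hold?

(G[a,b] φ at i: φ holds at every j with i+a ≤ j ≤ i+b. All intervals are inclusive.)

Yes

Check (¬w ∨ z) at every j in [2,6]:
  j=2: true
  j=3: true
  j=4: true
  j=5: true
  j=6: true
All positions satisfy it → formula holds.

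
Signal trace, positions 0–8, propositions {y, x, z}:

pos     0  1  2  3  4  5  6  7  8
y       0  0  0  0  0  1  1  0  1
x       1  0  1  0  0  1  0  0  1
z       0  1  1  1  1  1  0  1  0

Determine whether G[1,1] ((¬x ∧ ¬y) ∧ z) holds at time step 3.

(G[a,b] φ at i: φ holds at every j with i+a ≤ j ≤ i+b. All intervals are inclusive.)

Check ((¬x ∧ ¬y) ∧ z) at every j in [4,4]:
  j=4: true
All positions satisfy it → formula holds.

Holds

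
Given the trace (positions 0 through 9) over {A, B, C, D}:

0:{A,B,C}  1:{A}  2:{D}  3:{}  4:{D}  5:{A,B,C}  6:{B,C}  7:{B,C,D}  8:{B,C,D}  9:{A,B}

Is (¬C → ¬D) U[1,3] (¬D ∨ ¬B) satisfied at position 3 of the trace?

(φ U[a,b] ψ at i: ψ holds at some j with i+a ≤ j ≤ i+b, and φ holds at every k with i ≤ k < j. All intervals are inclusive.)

Holds

Need some j in [4,6] with (¬D ∨ ¬B), and (¬C → ¬D) at every k in [3,j-1].
  j=4: (¬D ∨ ¬B) holds; (¬C → ¬D) holds at every k in [3,3] → satisfied.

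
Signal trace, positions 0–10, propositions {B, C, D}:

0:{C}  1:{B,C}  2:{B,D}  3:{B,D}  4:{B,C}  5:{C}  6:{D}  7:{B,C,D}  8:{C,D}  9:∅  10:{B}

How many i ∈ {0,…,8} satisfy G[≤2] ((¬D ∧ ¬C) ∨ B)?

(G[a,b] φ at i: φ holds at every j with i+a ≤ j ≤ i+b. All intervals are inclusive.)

Evaluate at each i in [0,8]:
  i=0: ✗ (fails at j=0)
  i=1: ✓ (all of [1,3])
  i=2: ✓ (all of [2,4])
  i=3: ✗ (fails at j=5)
  i=4: ✗ (fails at j=5)
  i=5: ✗ (fails at j=5)
  i=6: ✗ (fails at j=6)
  i=7: ✗ (fails at j=8)
  i=8: ✗ (fails at j=8)
Positions where it holds: {1, 2} → 2.

2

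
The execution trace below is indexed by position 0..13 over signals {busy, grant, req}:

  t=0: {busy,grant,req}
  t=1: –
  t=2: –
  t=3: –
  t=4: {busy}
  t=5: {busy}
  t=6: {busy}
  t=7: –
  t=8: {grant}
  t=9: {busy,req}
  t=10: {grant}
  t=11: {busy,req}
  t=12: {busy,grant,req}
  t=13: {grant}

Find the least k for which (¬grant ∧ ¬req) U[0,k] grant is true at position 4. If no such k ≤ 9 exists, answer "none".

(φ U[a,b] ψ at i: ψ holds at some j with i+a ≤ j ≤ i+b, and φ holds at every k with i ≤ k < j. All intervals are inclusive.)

4

Need earliest j ≥ 4 with grant, and (¬grant ∧ ¬req) at every k in [4,j-1].
  j=4: rhs fails.
  j=5: rhs fails.
  j=6: rhs fails.
  j=7: rhs fails.
  j=8: rhs holds; lhs holds on [4,7]. k = 4.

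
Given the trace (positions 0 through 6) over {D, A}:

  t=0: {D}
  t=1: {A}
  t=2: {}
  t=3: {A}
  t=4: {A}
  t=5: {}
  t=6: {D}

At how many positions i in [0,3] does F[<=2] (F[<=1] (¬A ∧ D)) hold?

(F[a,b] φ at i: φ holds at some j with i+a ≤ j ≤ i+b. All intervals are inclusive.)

2

Evaluate at each i in [0,3]:
  i=0: ✓ (witness j=0)
  i=1: ✗ (none in [1,3])
  i=2: ✗ (none in [2,4])
  i=3: ✓ (witness j=5)
Positions where it holds: {0, 3} → 2.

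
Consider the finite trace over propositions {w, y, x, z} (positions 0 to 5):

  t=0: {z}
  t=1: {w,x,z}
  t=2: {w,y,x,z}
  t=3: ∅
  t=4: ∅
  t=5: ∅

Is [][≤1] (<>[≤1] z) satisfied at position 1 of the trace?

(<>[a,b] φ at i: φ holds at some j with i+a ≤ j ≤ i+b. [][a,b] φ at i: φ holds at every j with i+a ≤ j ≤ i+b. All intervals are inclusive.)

Yes

Check <>[≤1] z at every j in [1,2]:
  j=1: holds (witness at 1)
  j=2: holds (witness at 2)
All positions satisfy it → formula holds.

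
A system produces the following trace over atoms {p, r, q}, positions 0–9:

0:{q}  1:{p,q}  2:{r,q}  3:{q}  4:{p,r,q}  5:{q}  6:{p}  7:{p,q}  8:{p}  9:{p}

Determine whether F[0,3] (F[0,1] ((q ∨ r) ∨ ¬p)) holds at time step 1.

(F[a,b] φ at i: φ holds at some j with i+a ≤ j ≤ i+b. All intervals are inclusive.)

Check F[0,1] ((q ∨ r) ∨ ¬p) at each j in [1,4]:
  j=1: holds (witness at 1)
  j=2: holds (witness at 2)
  j=3: holds (witness at 3)
  j=4: holds (witness at 4)
Found at j=1 → formula holds.

Yes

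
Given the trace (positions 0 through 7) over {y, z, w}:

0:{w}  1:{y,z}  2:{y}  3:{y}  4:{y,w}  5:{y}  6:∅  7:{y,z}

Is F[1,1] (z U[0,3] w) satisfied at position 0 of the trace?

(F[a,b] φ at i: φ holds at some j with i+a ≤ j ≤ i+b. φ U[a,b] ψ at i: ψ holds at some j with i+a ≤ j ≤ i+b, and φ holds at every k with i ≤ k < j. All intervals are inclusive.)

Check (z U[0,3] w) at each j in [1,1]:
  j=1: fails
No position in the window satisfies it → formula fails.

Does not hold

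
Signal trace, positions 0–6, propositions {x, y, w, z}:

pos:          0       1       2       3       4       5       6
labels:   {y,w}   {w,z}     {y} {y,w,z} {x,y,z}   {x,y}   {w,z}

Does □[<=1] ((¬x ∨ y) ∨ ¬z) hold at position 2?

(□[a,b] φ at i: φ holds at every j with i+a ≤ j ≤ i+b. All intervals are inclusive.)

Yes

Check ((¬x ∨ y) ∨ ¬z) at every j in [2,3]:
  j=2: true
  j=3: true
All positions satisfy it → formula holds.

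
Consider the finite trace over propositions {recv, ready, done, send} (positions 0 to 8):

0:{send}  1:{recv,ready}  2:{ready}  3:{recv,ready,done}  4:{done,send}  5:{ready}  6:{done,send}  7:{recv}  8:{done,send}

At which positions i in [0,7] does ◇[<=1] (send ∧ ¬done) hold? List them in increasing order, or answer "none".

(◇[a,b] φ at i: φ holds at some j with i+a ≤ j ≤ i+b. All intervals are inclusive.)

Evaluate at each i in [0,7]:
  i=0: ✓ (witness j=0)
  i=1: ✗ (none in [1,2])
  i=2: ✗ (none in [2,3])
  i=3: ✗ (none in [3,4])
  i=4: ✗ (none in [4,5])
  i=5: ✗ (none in [5,6])
  i=6: ✗ (none in [6,7])
  i=7: ✗ (none in [7,8])

0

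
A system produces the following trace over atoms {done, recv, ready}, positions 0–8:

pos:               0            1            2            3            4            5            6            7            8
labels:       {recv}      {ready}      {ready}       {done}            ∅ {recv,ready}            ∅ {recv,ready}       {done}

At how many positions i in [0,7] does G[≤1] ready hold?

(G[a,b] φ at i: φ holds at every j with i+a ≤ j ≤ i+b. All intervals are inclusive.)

1

Evaluate at each i in [0,7]:
  i=0: ✗ (fails at j=0)
  i=1: ✓ (all of [1,2])
  i=2: ✗ (fails at j=3)
  i=3: ✗ (fails at j=3)
  i=4: ✗ (fails at j=4)
  i=5: ✗ (fails at j=6)
  i=6: ✗ (fails at j=6)
  i=7: ✗ (fails at j=8)
Positions where it holds: {1} → 1.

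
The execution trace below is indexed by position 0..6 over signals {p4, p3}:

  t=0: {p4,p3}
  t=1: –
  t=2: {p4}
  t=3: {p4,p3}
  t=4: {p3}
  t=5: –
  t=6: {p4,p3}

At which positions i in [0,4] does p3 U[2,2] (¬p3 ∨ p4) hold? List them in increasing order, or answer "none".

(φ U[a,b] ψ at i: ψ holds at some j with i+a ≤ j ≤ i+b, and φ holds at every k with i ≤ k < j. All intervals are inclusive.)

Evaluate at each i in [0,4]:
  i=0: ✗ (lhs fails at k=1 before rhs at j=2)
  i=1: ✗ (lhs fails at k=1 before rhs at j=3)
  i=2: ✗ (no rhs in [4,4])
  i=3: ✓ (rhs at j=5; lhs holds on [3,4])
  i=4: ✗ (lhs fails at k=5 before rhs at j=6)

3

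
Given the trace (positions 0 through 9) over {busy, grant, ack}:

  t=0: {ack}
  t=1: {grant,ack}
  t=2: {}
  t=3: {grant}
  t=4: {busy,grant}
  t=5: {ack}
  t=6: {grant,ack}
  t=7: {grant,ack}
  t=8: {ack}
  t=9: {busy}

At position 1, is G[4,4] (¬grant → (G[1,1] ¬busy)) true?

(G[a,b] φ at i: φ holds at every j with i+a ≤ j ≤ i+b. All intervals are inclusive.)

Check (¬grant → (G[1,1] ¬busy)) at every j in [5,5]:
  j=5: antecedent true; consequent holds on [6,6] → ✓
All positions satisfy it → formula holds.

True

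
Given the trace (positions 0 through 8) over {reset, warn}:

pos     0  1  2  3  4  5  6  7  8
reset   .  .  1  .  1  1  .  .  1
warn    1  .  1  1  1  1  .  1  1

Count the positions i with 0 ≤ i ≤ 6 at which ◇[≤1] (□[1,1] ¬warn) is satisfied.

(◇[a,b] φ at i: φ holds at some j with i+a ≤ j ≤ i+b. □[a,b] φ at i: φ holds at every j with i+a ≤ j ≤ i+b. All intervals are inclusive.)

Evaluate at each i in [0,6]:
  i=0: ✓ (witness j=0)
  i=1: ✗ (none in [1,2])
  i=2: ✗ (none in [2,3])
  i=3: ✗ (none in [3,4])
  i=4: ✓ (witness j=5)
  i=5: ✓ (witness j=5)
  i=6: ✗ (none in [6,7])
Positions where it holds: {0, 4, 5} → 3.

3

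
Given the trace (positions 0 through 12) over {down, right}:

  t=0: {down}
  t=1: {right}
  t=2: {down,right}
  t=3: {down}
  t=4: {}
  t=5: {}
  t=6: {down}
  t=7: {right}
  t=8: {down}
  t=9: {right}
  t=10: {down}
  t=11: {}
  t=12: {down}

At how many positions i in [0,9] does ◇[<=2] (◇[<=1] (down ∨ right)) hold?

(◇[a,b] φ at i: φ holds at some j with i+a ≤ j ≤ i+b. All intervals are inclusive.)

10

Evaluate at each i in [0,9]:
  i=0: ✓ (witness j=0)
  i=1: ✓ (witness j=1)
  i=2: ✓ (witness j=2)
  i=3: ✓ (witness j=3)
  i=4: ✓ (witness j=5)
  i=5: ✓ (witness j=5)
  i=6: ✓ (witness j=6)
  i=7: ✓ (witness j=7)
  i=8: ✓ (witness j=8)
  i=9: ✓ (witness j=9)
Positions where it holds: {0, 1, 2, 3, 4, 5, 6, 7, 8, 9} → 10.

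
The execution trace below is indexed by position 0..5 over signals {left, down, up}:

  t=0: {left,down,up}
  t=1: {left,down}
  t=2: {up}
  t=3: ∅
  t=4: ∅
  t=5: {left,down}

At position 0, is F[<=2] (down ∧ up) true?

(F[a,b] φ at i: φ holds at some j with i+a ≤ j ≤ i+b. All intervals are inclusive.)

True

Check (down ∧ up) at each j in [0,2]:
  j=0: true
  j=1: false
  j=2: false
Found at j=0 → formula holds.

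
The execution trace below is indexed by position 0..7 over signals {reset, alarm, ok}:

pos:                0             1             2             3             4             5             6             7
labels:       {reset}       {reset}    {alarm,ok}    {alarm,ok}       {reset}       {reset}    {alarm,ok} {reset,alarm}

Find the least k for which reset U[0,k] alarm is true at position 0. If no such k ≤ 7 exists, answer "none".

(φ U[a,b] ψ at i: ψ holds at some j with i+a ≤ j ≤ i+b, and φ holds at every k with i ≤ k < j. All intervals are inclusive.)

2

Need earliest j ≥ 0 with alarm, and reset at every k in [0,j-1].
  j=0: rhs fails.
  j=1: rhs fails.
  j=2: rhs holds; lhs holds on [0,1]. k = 2.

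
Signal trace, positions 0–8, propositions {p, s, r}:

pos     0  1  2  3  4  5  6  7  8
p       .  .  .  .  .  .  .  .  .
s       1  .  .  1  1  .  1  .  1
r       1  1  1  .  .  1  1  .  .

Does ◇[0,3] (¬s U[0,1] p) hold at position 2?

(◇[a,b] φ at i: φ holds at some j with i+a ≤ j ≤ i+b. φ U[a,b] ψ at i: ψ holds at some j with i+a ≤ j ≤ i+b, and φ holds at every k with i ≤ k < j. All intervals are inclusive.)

False

Check (¬s U[0,1] p) at each j in [2,5]:
  j=2: fails
  j=3: fails
  j=4: fails
  j=5: fails
No position in the window satisfies it → formula fails.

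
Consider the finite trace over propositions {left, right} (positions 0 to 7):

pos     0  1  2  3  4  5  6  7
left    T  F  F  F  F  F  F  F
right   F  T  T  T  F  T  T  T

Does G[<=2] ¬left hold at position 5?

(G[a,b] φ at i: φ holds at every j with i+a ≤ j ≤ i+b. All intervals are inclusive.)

True

Check ¬left at every j in [5,7]:
  j=5: true
  j=6: true
  j=7: true
All positions satisfy it → formula holds.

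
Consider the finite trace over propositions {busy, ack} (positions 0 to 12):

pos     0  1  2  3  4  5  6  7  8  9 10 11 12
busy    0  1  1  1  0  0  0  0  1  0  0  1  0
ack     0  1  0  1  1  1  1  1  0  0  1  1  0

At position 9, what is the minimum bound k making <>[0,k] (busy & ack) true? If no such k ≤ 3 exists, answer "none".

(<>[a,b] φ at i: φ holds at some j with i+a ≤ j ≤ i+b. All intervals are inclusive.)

2

Scan j = 9,10,… for (busy & ack):
  j=9: fails
  j=10: fails
  j=11: holds
First hit at j=11, so smallest k = 11-9 = 2.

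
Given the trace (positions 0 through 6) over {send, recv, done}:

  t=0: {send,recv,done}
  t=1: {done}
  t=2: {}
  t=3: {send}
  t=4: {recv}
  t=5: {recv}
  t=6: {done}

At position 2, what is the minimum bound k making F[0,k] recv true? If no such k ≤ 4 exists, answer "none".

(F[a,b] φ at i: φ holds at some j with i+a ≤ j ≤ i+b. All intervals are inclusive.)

2

Scan j = 2,3,… for recv:
  j=2: fails
  j=3: fails
  j=4: holds
First hit at j=4, so smallest k = 4-2 = 2.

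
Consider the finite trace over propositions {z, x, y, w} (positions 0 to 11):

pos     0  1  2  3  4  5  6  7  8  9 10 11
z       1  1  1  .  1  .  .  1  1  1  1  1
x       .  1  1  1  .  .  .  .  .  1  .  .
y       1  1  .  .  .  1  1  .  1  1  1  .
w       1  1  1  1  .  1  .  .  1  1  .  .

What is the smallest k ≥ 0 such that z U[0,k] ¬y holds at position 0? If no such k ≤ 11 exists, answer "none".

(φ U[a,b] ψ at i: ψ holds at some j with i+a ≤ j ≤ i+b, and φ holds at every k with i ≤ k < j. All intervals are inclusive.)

Need earliest j ≥ 0 with ¬y, and z at every k in [0,j-1].
  j=0: rhs fails.
  j=1: rhs fails.
  j=2: rhs holds; lhs holds on [0,1]. k = 2.

2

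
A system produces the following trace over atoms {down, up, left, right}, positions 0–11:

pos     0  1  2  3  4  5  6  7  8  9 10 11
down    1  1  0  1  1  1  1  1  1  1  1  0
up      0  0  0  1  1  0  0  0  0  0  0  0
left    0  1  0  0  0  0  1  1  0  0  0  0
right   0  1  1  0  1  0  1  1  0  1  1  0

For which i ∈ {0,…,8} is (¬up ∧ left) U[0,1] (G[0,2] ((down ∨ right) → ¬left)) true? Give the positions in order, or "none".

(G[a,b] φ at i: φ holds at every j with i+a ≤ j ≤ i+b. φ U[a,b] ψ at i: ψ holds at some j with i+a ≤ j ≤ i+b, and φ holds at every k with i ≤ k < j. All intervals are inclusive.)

1, 2, 3, 7, 8

Evaluate at each i in [0,8]:
  i=0: ✗ (no rhs in [0,1])
  i=1: ✓ (rhs at j=2; lhs holds on [1,1])
  i=2: ✓ (rhs at j=2)
  i=3: ✓ (rhs at j=3)
  i=4: ✗ (no rhs in [4,5])
  i=5: ✗ (no rhs in [5,6])
  i=6: ✗ (no rhs in [6,7])
  i=7: ✓ (rhs at j=8; lhs holds on [7,7])
  i=8: ✓ (rhs at j=8)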